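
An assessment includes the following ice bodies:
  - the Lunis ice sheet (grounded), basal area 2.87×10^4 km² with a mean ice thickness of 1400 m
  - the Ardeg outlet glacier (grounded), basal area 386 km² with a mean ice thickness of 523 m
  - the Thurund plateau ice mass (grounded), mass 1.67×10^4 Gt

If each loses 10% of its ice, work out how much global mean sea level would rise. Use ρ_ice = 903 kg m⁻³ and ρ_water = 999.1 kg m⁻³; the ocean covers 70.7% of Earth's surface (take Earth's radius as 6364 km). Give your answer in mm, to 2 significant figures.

≈ 15 mm

Lunis: ice volume = 2.87×10^4 km² × 1400 m = 4.018×10^4 km³; 0.1 × 4.018×10^4 × (903/999.1) = 3632 km³ of water.
Ardeg: ice volume = 386 km² × 523 m = 201.9 km³; 0.1 × 201.9 × (903/999.1) = 18.25 km³ of water.
Thurund: 0.1 × 1.67×10^4 Gt = 1.670×10^15 kg; dividing by ρ_w = 999.1 kg m⁻³ gives 1.672×10^12 m³ of water.
Total added water ≈ 5.321×10^12 m³ over 3.60×10^14 m² → Δh = 0.0148 m = 15 mm.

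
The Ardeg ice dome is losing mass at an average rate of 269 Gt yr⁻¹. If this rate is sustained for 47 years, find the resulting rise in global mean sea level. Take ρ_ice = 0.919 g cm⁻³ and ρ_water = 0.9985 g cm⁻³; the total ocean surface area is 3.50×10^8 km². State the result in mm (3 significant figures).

≈ 36.2 mm

Total mass lost = 269 Gt/yr × 47 yr = 1.264×10^4 Gt = 1.264×10^16 kg.
ρ_w = 0.9985 g cm⁻³ = 998.5 kg m⁻³, so water volume = 1.264×10^16 / 998.5 = 1.266×10^13 m³.
Δh = 1.266×10^13 / 3.50×10^14 = 0.0362 m = 36.2 mm.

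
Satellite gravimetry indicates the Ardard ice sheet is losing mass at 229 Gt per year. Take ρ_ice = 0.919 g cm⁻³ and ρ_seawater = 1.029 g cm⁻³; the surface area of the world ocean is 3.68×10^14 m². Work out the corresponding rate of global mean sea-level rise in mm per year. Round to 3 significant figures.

ρ_w = 1.029 g cm⁻³ = 1029 kg m⁻³. Annual water volume added = 229 Gt / ρ_w = 2.290×10^14 kg / 1029 kg m⁻³ = 2.225×10^11 m³.
Δh per year = 2.225×10^11 / 3.68×10^14 = 6.05×10^-4 m = 0.605 mm.

≈ 0.605 mm/yr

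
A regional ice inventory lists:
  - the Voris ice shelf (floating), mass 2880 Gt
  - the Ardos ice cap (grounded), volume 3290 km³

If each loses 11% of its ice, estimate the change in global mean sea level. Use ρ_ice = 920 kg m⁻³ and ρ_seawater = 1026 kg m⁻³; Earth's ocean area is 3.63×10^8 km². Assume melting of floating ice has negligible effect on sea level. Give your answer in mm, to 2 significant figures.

The Voris ice shelf is floating and already displaces its own weight of water, so its melt adds essentially nothing to sea level.
Ardos: 0.11 × 3290 km³ × (920/1026) = 324.5 km³ of water.
Total added water ≈ 3.245×10^11 m³ over 3.63×10^14 m² → Δh = 8.94×10^-4 m = 0.89 mm.

≈ 0.89 mm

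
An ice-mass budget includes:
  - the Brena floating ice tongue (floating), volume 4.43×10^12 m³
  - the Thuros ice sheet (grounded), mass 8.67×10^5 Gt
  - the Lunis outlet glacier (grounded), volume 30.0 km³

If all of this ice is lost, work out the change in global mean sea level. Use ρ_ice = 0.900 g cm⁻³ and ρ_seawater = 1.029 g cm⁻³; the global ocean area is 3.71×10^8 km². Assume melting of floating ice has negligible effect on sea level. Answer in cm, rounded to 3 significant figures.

≈ 227 cm

The Brena floating ice tongue is floating and already displaces its own weight of water, so its melt adds essentially nothing to sea level.
Thuros: 8.67×10^5 Gt = 8.670×10^17 kg; dividing by ρ_w = 1.029 g cm⁻³ = 1029 kg m⁻³ gives 8.426×10^14 m³ of water.
Lunis: 30.0 km³ × (900/1029) = 26.24 km³ of water.
Total added water ≈ 8.426×10^14 m³ over 3.71×10^14 m² → Δh = 2.27 m = 227 cm.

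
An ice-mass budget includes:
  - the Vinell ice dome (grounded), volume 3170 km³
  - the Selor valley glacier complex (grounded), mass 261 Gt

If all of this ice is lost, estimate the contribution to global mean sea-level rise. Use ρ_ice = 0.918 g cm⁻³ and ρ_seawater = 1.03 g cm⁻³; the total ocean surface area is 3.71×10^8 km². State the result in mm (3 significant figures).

≈ 8.30 mm

Vinell: 3170 km³ × (918/1030) = 2825 km³ of water.
Selor: 261 Gt = 2.610×10^14 kg; dividing by ρ_w = 1.03 g cm⁻³ = 1030 kg m⁻³ gives 2.534×10^11 m³ of water.
Total added water ≈ 3.079×10^12 m³ over 3.71×10^14 m² → Δh = 8.30×10^-3 m = 8.30 mm.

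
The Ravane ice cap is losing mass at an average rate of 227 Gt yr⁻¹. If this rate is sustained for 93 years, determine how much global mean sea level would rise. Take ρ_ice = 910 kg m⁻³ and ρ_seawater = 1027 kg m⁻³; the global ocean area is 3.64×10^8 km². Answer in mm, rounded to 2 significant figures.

Total mass lost = 227 Gt/yr × 93 yr = 2.111×10^4 Gt = 2.111×10^16 kg.
ρ_w = 1027 kg m⁻³, so water volume = 2.111×10^16 / 1027 = 2.056×10^13 m³.
Δh = 2.056×10^13 / 3.64×10^14 = 0.0565 m = 56 mm.

≈ 56 mm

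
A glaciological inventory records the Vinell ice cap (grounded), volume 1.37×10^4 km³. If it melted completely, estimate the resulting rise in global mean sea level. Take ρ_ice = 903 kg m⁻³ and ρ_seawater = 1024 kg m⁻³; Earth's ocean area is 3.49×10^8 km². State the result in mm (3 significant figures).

Vinell: 1.37×10^4 km³ × (903/1024) = 1.208×10^4 km³ of water.
Spread over 3.49×10^14 m² of ocean, Δh = 1.208×10^13 / 3.49×10^14 = 0.0346 m = 34.6 mm.

≈ 34.6 mm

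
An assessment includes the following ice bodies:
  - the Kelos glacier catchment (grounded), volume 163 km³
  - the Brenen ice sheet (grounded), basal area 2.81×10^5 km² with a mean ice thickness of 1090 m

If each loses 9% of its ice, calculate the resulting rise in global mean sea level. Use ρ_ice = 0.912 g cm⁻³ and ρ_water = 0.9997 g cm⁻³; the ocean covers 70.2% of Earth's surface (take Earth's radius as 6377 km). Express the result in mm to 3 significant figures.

≈ 70.1 mm

Kelos: 0.09 × 163 km³ × (912/999.7) = 13.38 km³ of water.
Brenen: ice volume = 2.81×10^5 km² × 1090 m = 3.063×10^5 km³; 0.09 × 3.063×10^5 × (912/999.7) = 2.515×10^4 km³ of water.
Total added water ≈ 2.516×10^13 m³ over 3.59×10^14 m² → Δh = 0.0701 m = 70.1 mm.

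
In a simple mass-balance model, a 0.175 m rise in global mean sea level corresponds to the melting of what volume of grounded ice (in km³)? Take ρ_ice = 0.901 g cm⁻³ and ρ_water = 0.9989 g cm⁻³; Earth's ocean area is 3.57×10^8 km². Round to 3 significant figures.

≈ 6.93×10^4 km³

Required water volume = Δh × A = 0.175 m × 3.57×10^14 m² = 6.247×10^13 m³ = 6.247×10^4 km³.
Ice volume = water volume × ρ_w/ρ_ice = 6.247×10^4 × 998.9/901 = 6.93×10^4 km³.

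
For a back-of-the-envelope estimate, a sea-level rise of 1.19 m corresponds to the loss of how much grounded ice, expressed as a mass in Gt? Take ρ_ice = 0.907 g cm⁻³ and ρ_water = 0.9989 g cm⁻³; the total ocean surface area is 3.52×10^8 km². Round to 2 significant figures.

Required water volume = Δh × A = 1.19 m × 3.52×10^14 m² = 4.189×10^14 m³.
ρ_w = 0.9989 g cm⁻³ = 998.9 kg m⁻³, so the mass of water = 4.189×10^14 m³ × 998.9 kg m⁻³ = 4.184×10^17 kg = 4.2×10^5 Gt (and the same mass of ice, by conservation).

≈ 4.2×10^5 Gt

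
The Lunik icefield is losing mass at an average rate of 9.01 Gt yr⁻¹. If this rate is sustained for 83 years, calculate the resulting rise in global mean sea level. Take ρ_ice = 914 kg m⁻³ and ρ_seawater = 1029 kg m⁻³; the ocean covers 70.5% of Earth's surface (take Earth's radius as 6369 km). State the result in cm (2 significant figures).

Total mass lost = 9.01 Gt/yr × 83 yr = 747.8 Gt = 7.478×10^14 kg.
ρ_w = 1029 kg m⁻³, so water volume = 7.478×10^14 / 1029 = 7.268×10^11 m³.
Δh = 7.268×10^11 / 3.59×10^14 = 2.02×10^-3 m = 0.20 cm.

≈ 0.20 cm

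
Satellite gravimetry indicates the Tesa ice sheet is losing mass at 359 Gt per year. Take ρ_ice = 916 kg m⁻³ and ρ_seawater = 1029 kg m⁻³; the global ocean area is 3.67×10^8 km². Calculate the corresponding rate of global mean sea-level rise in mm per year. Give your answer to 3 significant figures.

ρ_w = 1029 kg m⁻³. Annual water volume added = 359 Gt / ρ_w = 3.590×10^14 kg / 1029 kg m⁻³ = 3.489×10^11 m³.
Δh per year = 3.489×10^11 / 3.67×10^14 = 9.51×10^-4 m = 0.951 mm.

≈ 0.951 mm/yr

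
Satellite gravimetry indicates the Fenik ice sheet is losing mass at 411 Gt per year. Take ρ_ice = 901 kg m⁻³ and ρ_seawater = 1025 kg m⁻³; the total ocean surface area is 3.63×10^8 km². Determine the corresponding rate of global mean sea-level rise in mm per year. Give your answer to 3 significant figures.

ρ_w = 1025 kg m⁻³. Annual water volume added = 411 Gt / ρ_w = 4.110×10^14 kg / 1025 kg m⁻³ = 4.010×10^11 m³.
Δh per year = 4.010×10^11 / 3.63×10^14 = 1.10×10^-3 m = 1.10 mm.

≈ 1.10 mm/yr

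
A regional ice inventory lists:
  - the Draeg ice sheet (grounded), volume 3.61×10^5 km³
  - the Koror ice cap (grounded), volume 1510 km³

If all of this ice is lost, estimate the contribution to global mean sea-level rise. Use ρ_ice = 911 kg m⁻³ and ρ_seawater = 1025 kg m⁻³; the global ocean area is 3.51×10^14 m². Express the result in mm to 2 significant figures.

Draeg: 3.61×10^5 km³ × (911/1025) = 3.208×10^5 km³ of water.
Koror: 1510 km³ × (911/1025) = 1342 km³ of water.
Total added water ≈ 3.222×10^14 m³ over 3.51×10^14 m² → Δh = 0.918 m = 920 mm.

≈ 920 mm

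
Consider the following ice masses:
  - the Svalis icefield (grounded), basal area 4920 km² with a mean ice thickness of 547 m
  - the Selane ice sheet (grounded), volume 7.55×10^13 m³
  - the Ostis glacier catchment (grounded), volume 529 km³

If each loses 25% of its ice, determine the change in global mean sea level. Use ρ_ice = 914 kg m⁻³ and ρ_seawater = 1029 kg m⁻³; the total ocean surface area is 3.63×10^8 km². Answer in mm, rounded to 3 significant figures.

≈ 48.2 mm

Svalis: ice volume = 4920 km² × 547 m = 2691 km³; 0.25 × 2691 × (914/1029) = 597.6 km³ of water.
Selane: 0.25 × 7.55×10^13 m³ × (914/1029) = 1.677×10^13 m³ of water.
Ostis: 0.25 × 529 km³ × (914/1029) = 117.5 km³ of water.
Total added water ≈ 1.748×10^13 m³ over 3.63×10^14 m² → Δh = 0.0482 m = 48.2 mm.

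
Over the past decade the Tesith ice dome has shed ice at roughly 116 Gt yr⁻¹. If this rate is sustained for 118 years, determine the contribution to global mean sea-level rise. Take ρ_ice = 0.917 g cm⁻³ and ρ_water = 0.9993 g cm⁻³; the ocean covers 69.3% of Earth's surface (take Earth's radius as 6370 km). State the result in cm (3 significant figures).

≈ 3.88 cm

Total mass lost = 116 Gt/yr × 118 yr = 1.369×10^4 Gt = 1.369×10^16 kg.
ρ_w = 0.9993 g cm⁻³ = 999.3 kg m⁻³, so water volume = 1.369×10^16 / 999.3 = 1.370×10^13 m³.
Δh = 1.370×10^13 / 3.53×10^14 = 0.0388 m = 3.88 cm.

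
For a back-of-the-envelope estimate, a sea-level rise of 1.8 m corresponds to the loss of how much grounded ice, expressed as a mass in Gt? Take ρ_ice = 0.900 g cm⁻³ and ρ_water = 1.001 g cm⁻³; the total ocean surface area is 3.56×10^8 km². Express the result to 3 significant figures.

Required water volume = Δh × A = 1.8 m × 3.56×10^14 m² = 6.408×10^14 m³.
ρ_w = 1.001 g cm⁻³ = 1001 kg m⁻³, so the mass of water = 6.408×10^14 m³ × 1001 kg m⁻³ = 6.414×10^17 kg = 6.41×10^5 Gt (and the same mass of ice, by conservation).

≈ 6.41×10^5 Gt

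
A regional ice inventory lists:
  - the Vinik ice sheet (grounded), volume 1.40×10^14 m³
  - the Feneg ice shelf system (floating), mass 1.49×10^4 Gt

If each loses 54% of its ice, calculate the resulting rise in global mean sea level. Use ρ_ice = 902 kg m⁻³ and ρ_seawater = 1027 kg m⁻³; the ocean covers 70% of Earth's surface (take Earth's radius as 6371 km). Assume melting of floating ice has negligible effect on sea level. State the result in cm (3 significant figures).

Vinik: 0.54 × 1.40×10^14 m³ × (902/1027) = 6.640×10^13 m³ of water.
The Feneg ice shelf system is floating and already displaces its own weight of water, so its melt adds essentially nothing to sea level.
Total added water ≈ 6.640×10^13 m³ over 3.57×10^14 m² → Δh = 0.186 m = 18.6 cm.

≈ 18.6 cm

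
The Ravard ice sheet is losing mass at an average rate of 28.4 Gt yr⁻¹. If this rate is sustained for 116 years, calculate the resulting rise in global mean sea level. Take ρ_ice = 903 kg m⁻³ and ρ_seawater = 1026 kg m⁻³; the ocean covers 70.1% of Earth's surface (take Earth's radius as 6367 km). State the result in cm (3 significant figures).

≈ 0.899 cm

Total mass lost = 28.4 Gt/yr × 116 yr = 3294 Gt = 3.294×10^15 kg.
ρ_w = 1026 kg m⁻³, so water volume = 3.294×10^15 / 1026 = 3.211×10^12 m³.
Δh = 3.211×10^12 / 3.57×10^14 = 8.99×10^-3 m = 0.899 cm.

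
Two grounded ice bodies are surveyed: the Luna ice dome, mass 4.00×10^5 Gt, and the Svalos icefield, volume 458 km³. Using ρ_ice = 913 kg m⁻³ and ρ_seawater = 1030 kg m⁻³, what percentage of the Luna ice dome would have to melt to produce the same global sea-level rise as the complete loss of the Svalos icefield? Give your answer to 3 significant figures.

≈ 0.105 %

Equal sea-level rise means equal mass of meltwater, i.e. equal mass of ice lost.
Ice mass of Svalos: 4.182×10^14 kg; ice mass of Luna: 4.000×10^17 kg.
Fraction required = 4.182×10^14 / 4.000×10^17 = 1.05×10^-3 → 0.105 %.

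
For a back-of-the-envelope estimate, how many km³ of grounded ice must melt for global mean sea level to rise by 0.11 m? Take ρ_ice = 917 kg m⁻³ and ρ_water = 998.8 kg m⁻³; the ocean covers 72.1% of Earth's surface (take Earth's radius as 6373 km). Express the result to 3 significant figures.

≈ 4.41×10^4 km³

Required water volume = Δh × A = 0.11 m × 3.68×10^14 m² = 4.048×10^13 m³ = 4.048×10^4 km³.
Ice volume = water volume × ρ_w/ρ_ice = 4.048×10^4 × 998.8/917 = 4.41×10^4 km³.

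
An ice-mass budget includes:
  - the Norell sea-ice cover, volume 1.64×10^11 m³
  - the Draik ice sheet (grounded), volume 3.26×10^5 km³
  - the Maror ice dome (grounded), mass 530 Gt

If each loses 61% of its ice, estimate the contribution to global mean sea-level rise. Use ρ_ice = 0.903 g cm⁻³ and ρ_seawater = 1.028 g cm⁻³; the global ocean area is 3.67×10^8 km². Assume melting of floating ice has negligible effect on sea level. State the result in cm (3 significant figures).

≈ 47.7 cm

The Norell sea-ice cover is floating and already displaces its own weight of water, so its melt adds essentially nothing to sea level.
Draik: 0.61 × 3.26×10^5 km³ × (903/1028) = 1.747×10^5 km³ of water.
Maror: 0.61 × 530 Gt = 3.233×10^14 kg; dividing by ρ_w = 1.028 g cm⁻³ = 1028 kg m⁻³ gives 3.145×10^11 m³ of water.
Total added water ≈ 1.750×10^14 m³ over 3.67×10^14 m² → Δh = 0.477 m = 47.7 cm.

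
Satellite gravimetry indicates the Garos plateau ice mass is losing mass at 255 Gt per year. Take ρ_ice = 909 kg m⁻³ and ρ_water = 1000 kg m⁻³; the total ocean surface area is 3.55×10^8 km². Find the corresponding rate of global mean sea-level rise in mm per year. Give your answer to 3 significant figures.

≈ 0.718 mm/yr

ρ_w = 1000 kg m⁻³. Annual water volume added = 255 Gt / ρ_w = 2.550×10^14 kg / 1000 kg m⁻³ = 2.550×10^11 m³.
Δh per year = 2.550×10^11 / 3.55×10^14 = 7.18×10^-4 m = 0.718 mm.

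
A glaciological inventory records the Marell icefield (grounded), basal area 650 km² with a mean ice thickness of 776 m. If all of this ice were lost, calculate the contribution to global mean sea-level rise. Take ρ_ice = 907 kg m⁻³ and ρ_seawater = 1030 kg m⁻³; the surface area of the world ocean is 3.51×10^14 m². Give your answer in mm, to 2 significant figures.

≈ 1.3 mm

Marell: ice volume = 650 km² × 776 m = 504.4 km³; 504.4 × (907/1030) = 444.2 km³ of water.
Spread over 3.51×10^14 m² of ocean, Δh = 4.442×10^11 / 3.51×10^14 = 1.27×10^-3 m = 1.3 mm.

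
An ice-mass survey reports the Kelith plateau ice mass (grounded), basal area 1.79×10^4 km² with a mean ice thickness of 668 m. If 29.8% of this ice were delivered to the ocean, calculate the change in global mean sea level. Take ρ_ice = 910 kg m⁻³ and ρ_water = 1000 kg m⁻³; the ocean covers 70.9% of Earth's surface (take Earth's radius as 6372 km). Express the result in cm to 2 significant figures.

≈ 0.90 cm

Kelith: ice volume = 1.79×10^4 km² × 668 m = 1.196×10^4 km³; 0.298 × 1.196×10^4 × (910/1000) = 3243 km³ of water.
Spread over 3.62×10^14 m² of ocean, Δh = 3.243×10^12 / 3.62×10^14 = 8.96×10^-3 m = 0.90 cm.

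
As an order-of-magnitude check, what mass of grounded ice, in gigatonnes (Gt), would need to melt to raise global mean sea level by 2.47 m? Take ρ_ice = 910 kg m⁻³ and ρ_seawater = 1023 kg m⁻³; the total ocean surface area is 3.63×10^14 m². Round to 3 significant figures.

Required water volume = Δh × A = 2.47 m × 3.63×10^14 m² = 8.966×10^14 m³.
ρ_w = 1023 kg m⁻³, so the mass of water = 8.966×10^14 m³ × 1023 kg m⁻³ = 9.172×10^17 kg = 9.17×10^5 Gt (and the same mass of ice, by conservation).

≈ 9.17×10^5 Gt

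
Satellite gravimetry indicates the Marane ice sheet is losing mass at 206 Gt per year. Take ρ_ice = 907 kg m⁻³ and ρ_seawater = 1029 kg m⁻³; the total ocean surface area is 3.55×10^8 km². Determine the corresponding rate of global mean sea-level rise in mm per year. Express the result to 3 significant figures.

ρ_w = 1029 kg m⁻³. Annual water volume added = 206 Gt / ρ_w = 2.060×10^14 kg / 1029 kg m⁻³ = 2.002×10^11 m³.
Δh per year = 2.002×10^11 / 3.55×10^14 = 5.64×10^-4 m = 0.564 mm.

≈ 0.564 mm/yr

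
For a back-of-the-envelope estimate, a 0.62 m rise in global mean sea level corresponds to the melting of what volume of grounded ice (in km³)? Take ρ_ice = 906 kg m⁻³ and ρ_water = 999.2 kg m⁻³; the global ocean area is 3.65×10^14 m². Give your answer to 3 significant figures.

≈ 2.50×10^5 km³

Required water volume = Δh × A = 0.62 m × 3.65×10^14 m² = 2.263×10^14 m³ = 2.263×10^5 km³.
Ice volume = water volume × ρ_w/ρ_ice = 2.263×10^5 × 999.2/906 = 2.50×10^5 km³.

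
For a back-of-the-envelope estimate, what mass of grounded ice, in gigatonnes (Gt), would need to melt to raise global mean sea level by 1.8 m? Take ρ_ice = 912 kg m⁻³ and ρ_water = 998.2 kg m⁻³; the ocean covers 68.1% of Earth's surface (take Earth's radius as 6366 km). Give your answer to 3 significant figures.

Required water volume = Δh × A = 1.8 m × 3.47×10^14 m² = 6.243×10^14 m³.
ρ_w = 998.2 kg m⁻³, so the mass of water = 6.243×10^14 m³ × 998.2 kg m⁻³ = 6.231×10^17 kg = 6.23×10^5 Gt (and the same mass of ice, by conservation).

≈ 6.23×10^5 Gt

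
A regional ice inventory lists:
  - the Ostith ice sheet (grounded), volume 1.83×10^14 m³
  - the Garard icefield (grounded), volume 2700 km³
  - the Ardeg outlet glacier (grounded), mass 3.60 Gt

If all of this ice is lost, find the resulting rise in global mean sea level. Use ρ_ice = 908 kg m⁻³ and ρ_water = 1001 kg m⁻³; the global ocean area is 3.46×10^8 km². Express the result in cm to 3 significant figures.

≈ 48.7 cm

Ostith: 1.83×10^14 m³ × (908/1001) = 1.660×10^14 m³ of water.
Garard: 2700 km³ × (908/1001) = 2449 km³ of water.
Ardeg: 3.60 Gt = 3.600×10^12 kg; dividing by ρ_w = 1001 kg m⁻³ gives 3.596×10^9 m³ of water.
Total added water ≈ 1.685×10^14 m³ over 3.46×10^14 m² → Δh = 0.487 m = 48.7 cm.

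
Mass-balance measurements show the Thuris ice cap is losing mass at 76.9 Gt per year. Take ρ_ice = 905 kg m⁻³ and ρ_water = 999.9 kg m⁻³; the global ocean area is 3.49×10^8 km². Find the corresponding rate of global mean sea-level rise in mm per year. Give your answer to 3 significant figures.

ρ_w = 999.9 kg m⁻³. Annual water volume added = 76.9 Gt / ρ_w = 7.690×10^13 kg / 999.9 kg m⁻³ = 7.691×10^10 m³.
Δh per year = 7.691×10^10 / 3.49×10^14 = 2.20×10^-4 m = 0.220 mm.

≈ 0.220 mm/yr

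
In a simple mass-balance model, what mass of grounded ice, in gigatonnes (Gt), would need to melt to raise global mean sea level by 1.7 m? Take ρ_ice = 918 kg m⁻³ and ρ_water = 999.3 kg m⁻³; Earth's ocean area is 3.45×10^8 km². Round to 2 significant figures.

Required water volume = Δh × A = 1.7 m × 3.45×10^14 m² = 5.865×10^14 m³.
ρ_w = 999.3 kg m⁻³, so the mass of water = 5.865×10^14 m³ × 999.3 kg m⁻³ = 5.861×10^17 kg = 5.9×10^5 Gt (and the same mass of ice, by conservation).

≈ 5.9×10^5 Gt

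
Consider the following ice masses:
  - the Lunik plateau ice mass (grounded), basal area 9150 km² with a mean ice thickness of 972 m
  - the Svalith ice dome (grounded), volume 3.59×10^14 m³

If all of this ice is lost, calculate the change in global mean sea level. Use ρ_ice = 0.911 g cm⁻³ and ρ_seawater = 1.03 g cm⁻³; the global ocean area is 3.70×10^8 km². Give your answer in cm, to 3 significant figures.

Lunik: ice volume = 9150 km² × 972 m = 8894 km³; 8894 × (911/1030) = 7866 km³ of water.
Svalith: 3.59×10^14 m³ × (911/1030) = 3.175×10^14 m³ of water.
Total added water ≈ 3.254×10^14 m³ over 3.70×10^14 m² → Δh = 0.879 m = 87.9 cm.

≈ 87.9 cm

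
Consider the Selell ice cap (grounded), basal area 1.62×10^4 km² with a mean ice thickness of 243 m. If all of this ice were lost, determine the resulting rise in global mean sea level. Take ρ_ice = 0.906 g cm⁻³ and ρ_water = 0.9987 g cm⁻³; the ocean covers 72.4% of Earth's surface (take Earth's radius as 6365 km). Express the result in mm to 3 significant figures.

≈ 9.69 mm

Selell: ice volume = 1.62×10^4 km² × 243 m = 3937 km³; 3937 × (906/998.7) = 3571 km³ of water.
Spread over 3.69×10^14 m² of ocean, Δh = 3.571×10^12 / 3.69×10^14 = 9.69×10^-3 m = 9.69 mm.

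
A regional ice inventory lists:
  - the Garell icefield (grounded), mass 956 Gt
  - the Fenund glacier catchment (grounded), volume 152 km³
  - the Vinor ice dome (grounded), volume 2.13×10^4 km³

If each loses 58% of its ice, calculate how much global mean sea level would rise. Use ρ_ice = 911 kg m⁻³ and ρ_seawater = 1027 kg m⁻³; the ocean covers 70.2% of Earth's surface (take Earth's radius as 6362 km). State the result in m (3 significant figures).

≈ 0.0324 m

Garell: 0.58 × 956 Gt = 5.545×10^14 kg; dividing by ρ_w = 1027 kg m⁻³ gives 5.399×10^11 m³ of water.
Fenund: 0.58 × 152 km³ × (911/1027) = 78.20 km³ of water.
Vinor: 0.58 × 2.13×10^4 km³ × (911/1027) = 1.096×10^4 km³ of water.
Total added water ≈ 1.158×10^13 m³ over 3.57×10^14 m² → Δh = 0.0324 m.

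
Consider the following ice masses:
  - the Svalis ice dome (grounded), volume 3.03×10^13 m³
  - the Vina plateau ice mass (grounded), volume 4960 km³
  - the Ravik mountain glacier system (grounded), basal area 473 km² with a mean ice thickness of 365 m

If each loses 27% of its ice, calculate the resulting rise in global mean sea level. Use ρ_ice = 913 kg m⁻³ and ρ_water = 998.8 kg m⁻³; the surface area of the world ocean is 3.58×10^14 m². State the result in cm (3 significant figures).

Svalis: 0.27 × 3.03×10^13 m³ × (913/998.8) = 7.478×10^12 m³ of water.
Vina: 0.27 × 4960 km³ × (913/998.8) = 1224 km³ of water.
Ravik: ice volume = 473 km² × 365 m = 172.6 km³; 0.27 × 172.6 × (913/998.8) = 42.61 km³ of water.
Total added water ≈ 8.745×10^12 m³ over 3.58×10^14 m² → Δh = 0.0244 m = 2.44 cm.

≈ 2.44 cm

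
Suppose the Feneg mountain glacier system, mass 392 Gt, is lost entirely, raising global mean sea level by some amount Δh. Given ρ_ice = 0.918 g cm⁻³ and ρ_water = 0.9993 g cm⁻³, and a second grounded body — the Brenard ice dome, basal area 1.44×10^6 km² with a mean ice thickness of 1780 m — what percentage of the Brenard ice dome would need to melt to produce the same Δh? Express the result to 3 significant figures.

Equal sea-level rise means equal mass of meltwater, i.e. equal mass of ice lost.
Ice mass of Feneg: 3.920×10^14 kg; ice mass of Brenard: 2.353×10^18 kg.
Fraction required = 3.920×10^14 / 2.353×10^18 = 1.67×10^-4 → 0.0167 %.

≈ 0.0167 %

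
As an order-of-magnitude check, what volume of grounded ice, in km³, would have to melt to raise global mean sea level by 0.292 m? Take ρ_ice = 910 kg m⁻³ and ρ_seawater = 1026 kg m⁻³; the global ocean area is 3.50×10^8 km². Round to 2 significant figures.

Required water volume = Δh × A = 0.292 m × 3.50×10^14 m² = 1.022×10^14 m³ = 1.022×10^5 km³.
Ice volume = water volume × ρ_w/ρ_ice = 1.022×10^5 × 1026/910 = 1.2×10^5 km³.

≈ 1.2×10^5 km³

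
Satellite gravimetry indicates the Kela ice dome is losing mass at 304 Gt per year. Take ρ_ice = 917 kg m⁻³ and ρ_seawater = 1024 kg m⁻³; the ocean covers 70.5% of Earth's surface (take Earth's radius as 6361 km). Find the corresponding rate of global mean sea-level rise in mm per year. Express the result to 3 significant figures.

ρ_w = 1024 kg m⁻³. Annual water volume added = 304 Gt / ρ_w = 3.040×10^14 kg / 1024 kg m⁻³ = 2.969×10^11 m³.
Δh per year = 2.969×10^11 / 3.58×10^14 = 8.28×10^-4 m = 0.828 mm.

≈ 0.828 mm/yr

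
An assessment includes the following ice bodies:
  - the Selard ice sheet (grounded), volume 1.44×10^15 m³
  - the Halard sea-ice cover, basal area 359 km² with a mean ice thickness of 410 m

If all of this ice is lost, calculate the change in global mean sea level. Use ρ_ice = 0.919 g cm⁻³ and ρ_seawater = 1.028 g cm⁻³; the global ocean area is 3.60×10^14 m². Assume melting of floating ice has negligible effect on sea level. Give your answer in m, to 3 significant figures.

≈ 3.58 m

Selard: 1.44×10^15 m³ × (919/1028) = 1.287×10^15 m³ of water.
The Halard sea-ice cover is floating and already displaces its own weight of water, so its melt adds essentially nothing to sea level.
Total added water ≈ 1.287×10^15 m³ over 3.60×10^14 m² → Δh = 3.58 m.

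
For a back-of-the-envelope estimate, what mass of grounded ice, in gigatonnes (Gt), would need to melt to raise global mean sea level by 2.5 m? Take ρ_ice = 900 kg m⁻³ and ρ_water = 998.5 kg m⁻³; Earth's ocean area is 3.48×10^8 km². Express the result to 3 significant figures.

≈ 8.69×10^5 Gt

Required water volume = Δh × A = 2.5 m × 3.48×10^14 m² = 8.700×10^14 m³.
ρ_w = 998.5 kg m⁻³, so the mass of water = 8.700×10^14 m³ × 998.5 kg m⁻³ = 8.687×10^17 kg = 8.69×10^5 Gt (and the same mass of ice, by conservation).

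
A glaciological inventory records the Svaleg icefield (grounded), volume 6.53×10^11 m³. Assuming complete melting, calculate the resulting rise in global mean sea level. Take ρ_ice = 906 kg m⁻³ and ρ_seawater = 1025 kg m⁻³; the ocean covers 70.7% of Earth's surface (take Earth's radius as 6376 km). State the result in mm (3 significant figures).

≈ 1.60 mm

Svaleg: 6.53×10^11 m³ × (906/1025) = 5.772×10^11 m³ of water.
Spread over 3.61×10^14 m² of ocean, Δh = 5.772×10^11 / 3.61×10^14 = 1.60×10^-3 m = 1.60 mm.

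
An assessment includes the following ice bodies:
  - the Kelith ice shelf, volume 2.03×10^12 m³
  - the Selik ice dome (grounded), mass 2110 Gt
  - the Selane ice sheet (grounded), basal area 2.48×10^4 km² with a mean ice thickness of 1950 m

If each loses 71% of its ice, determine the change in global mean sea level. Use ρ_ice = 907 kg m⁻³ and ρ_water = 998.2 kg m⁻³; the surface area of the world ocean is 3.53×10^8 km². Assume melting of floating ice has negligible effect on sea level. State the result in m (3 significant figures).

The Kelith ice shelf is floating and already displaces its own weight of water, so its melt adds essentially nothing to sea level.
Selik: 0.71 × 2110 Gt = 1.498×10^15 kg; dividing by ρ_w = 998.2 kg m⁻³ gives 1.501×10^12 m³ of water.
Selane: ice volume = 2.48×10^4 km² × 1950 m = 4.836×10^4 km³; 0.71 × 4.836×10^4 × (907/998.2) = 3.120×10^4 km³ of water.
Total added water ≈ 3.270×10^13 m³ over 3.53×10^14 m² → Δh = 0.0926 m.

≈ 0.0926 m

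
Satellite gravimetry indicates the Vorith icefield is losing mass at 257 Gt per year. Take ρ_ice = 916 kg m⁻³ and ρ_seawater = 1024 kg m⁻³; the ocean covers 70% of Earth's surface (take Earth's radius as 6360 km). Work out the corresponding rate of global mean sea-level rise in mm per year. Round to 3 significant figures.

≈ 0.705 mm/yr

ρ_w = 1024 kg m⁻³. Annual water volume added = 257 Gt / ρ_w = 2.570×10^14 kg / 1024 kg m⁻³ = 2.510×10^11 m³.
Δh per year = 2.510×10^11 / 3.56×10^14 = 7.05×10^-4 m = 0.705 mm.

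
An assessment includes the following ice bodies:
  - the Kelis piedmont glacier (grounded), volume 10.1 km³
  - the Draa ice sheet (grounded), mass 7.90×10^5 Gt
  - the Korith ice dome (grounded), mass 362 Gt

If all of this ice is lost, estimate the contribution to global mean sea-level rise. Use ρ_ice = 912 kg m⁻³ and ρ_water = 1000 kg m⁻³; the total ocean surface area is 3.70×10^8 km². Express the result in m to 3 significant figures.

Kelis: 10.1 km³ × (912/1000) = 9.211 km³ of water.
Draa: 7.90×10^5 Gt = 7.900×10^17 kg; dividing by ρ_w = 1000 kg m⁻³ gives 7.900×10^14 m³ of water.
Korith: 362 Gt = 3.620×10^14 kg; dividing by ρ_w = 1000 kg m⁻³ gives 3.620×10^11 m³ of water.
Total added water ≈ 7.904×10^14 m³ over 3.70×10^14 m² → Δh = 2.14 m.

≈ 2.14 m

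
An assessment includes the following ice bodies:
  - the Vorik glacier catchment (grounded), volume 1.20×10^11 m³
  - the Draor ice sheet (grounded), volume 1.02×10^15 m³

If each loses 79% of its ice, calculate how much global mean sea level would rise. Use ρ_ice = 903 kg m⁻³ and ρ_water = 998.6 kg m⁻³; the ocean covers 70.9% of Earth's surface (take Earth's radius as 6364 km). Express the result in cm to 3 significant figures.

≈ 202 cm

Vorik: 0.79 × 1.20×10^11 m³ × (903/998.6) = 8.572×10^10 m³ of water.
Draor: 0.79 × 1.02×10^15 m³ × (903/998.6) = 7.287×10^14 m³ of water.
Total added water ≈ 7.287×10^14 m³ over 3.61×10^14 m² → Δh = 2.02 m = 202 cm.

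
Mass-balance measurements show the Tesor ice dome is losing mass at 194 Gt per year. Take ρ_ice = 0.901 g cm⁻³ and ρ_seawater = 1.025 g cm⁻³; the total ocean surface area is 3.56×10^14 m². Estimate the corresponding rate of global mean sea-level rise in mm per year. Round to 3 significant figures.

ρ_w = 1.025 g cm⁻³ = 1025 kg m⁻³. Annual water volume added = 194 Gt / ρ_w = 1.940×10^14 kg / 1025 kg m⁻³ = 1.893×10^11 m³.
Δh per year = 1.893×10^11 / 3.56×10^14 = 5.32×10^-4 m = 0.532 mm.

≈ 0.532 mm/yr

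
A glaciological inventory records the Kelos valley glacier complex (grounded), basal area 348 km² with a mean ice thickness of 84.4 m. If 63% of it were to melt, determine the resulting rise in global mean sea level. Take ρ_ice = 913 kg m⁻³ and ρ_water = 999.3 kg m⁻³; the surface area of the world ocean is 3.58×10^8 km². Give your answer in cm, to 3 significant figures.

Kelos: ice volume = 348 km² × 84.4 m = 29.37 km³; 0.63 × 29.37 × (913/999.3) = 16.91 km³ of water.
Spread over 3.58×10^14 m² of ocean, Δh = 1.691×10^10 / 3.58×10^14 = 4.72×10^-5 m = 4.72×10^-3 cm.

≈ 4.72×10^-3 cm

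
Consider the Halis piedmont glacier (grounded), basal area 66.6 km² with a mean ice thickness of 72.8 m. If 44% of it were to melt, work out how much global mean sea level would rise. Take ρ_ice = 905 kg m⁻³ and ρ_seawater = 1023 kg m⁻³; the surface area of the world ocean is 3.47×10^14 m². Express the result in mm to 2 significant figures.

≈ 5.4×10^-3 mm

Halis: ice volume = 66.6 km² × 72.8 m = 4.848 km³; 0.44 × 4.848 × (905/1023) = 1.887 km³ of water.
Spread over 3.47×10^14 m² of ocean, Δh = 1.887×10^9 / 3.47×10^14 = 5.44×10^-6 m = 5.4×10^-3 mm.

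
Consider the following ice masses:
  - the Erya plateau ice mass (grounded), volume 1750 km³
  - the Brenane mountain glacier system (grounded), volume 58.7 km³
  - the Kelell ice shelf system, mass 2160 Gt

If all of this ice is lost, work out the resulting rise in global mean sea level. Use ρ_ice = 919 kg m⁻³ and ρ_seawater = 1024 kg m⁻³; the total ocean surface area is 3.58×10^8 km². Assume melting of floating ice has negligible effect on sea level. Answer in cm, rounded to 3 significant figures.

Erya: 1750 km³ × (919/1024) = 1571 km³ of water.
Brenane: 58.7 km³ × (919/1024) = 52.68 km³ of water.
The Kelell ice shelf system is floating and already displaces its own weight of water, so its melt adds essentially nothing to sea level.
Total added water ≈ 1.623×10^12 m³ over 3.58×10^14 m² → Δh = 4.53×10^-3 m = 0.453 cm.

≈ 0.453 cm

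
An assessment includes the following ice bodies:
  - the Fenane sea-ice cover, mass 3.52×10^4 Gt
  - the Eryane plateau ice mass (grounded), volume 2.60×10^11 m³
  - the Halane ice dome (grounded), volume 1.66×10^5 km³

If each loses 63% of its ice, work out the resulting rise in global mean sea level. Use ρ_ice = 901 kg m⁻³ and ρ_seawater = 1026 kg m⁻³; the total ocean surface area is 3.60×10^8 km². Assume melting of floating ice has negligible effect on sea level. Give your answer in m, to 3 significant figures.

The Fenane sea-ice cover is floating and already displaces its own weight of water, so its melt adds essentially nothing to sea level.
Eryane: 0.63 × 2.60×10^11 m³ × (901/1026) = 1.438×10^11 m³ of water.
Halane: 0.63 × 1.66×10^5 km³ × (901/1026) = 9.184×10^4 km³ of water.
Total added water ≈ 9.198×10^13 m³ over 3.60×10^14 m² → Δh = 0.256 m.

≈ 0.256 m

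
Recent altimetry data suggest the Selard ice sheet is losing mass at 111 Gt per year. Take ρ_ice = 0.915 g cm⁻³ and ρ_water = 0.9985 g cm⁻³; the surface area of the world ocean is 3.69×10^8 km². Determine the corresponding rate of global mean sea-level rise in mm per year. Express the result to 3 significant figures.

ρ_w = 0.9985 g cm⁻³ = 998.5 kg m⁻³. Annual water volume added = 111 Gt / ρ_w = 1.110×10^14 kg / 998.5 kg m⁻³ = 1.112×10^11 m³.
Δh per year = 1.112×10^11 / 3.69×10^14 = 3.01×10^-4 m = 0.301 mm.

≈ 0.301 mm/yr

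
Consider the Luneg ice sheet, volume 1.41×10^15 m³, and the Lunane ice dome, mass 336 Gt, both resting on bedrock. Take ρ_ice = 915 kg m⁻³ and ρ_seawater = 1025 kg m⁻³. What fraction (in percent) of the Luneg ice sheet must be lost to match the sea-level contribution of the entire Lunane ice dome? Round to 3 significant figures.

≈ 0.0260 %

Equal sea-level rise means equal mass of meltwater, i.e. equal mass of ice lost.
Ice mass of Lunane: 3.360×10^14 kg; ice mass of Luneg: 1.290×10^18 kg.
Fraction required = 3.360×10^14 / 1.290×10^18 = 2.60×10^-4 → 0.0260 %.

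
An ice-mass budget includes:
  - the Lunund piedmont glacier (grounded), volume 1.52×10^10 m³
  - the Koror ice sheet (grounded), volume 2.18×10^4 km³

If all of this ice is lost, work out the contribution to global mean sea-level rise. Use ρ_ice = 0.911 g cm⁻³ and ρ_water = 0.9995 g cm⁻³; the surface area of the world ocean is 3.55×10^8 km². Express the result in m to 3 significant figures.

Lunund: 1.52×10^10 m³ × (911/999.5) = 1.385×10^10 m³ of water.
Koror: 2.18×10^4 km³ × (911/999.5) = 1.987×10^4 km³ of water.
Total added water ≈ 1.988×10^13 m³ over 3.55×10^14 m² → Δh = 0.0560 m.

≈ 0.0560 m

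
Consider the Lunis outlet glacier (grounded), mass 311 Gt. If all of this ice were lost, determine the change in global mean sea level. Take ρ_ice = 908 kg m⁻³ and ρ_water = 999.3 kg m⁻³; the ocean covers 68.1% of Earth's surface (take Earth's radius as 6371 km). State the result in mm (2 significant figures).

Lunis: 311 Gt = 3.110×10^14 kg; dividing by ρ_w = 999.3 kg m⁻³ gives 3.112×10^11 m³ of water.
Spread over 3.47×10^14 m² of ocean, Δh = 3.112×10^11 / 3.47×10^14 = 8.96×10^-4 m = 0.90 mm.

≈ 0.90 mm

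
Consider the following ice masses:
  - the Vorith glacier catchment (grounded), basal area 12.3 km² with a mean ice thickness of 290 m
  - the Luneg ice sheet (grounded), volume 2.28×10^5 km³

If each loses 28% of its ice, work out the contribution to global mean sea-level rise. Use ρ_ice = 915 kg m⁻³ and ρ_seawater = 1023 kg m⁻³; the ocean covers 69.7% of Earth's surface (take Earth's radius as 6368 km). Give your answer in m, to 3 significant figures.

Vorith: ice volume = 12.3 km² × 290 m = 3.567 km³; 0.28 × 3.567 × (915/1023) = 0.8933 km³ of water.
Luneg: 0.28 × 2.28×10^5 km³ × (915/1023) = 5.710×10^4 km³ of water.
Total added water ≈ 5.710×10^13 m³ over 3.55×10^14 m² → Δh = 0.161 m.

≈ 0.161 m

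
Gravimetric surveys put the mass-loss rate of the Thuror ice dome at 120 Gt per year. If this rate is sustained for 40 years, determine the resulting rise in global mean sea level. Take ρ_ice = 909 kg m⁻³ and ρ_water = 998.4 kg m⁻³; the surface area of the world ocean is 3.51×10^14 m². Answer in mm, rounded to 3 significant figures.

Total mass lost = 120 Gt/yr × 40 yr = 4800 Gt = 4.800×10^15 kg.
ρ_w = 998.4 kg m⁻³, so water volume = 4.800×10^15 / 998.4 = 4.808×10^12 m³.
Δh = 4.808×10^12 / 3.51×10^14 = 0.0137 m = 13.7 mm.

≈ 13.7 mm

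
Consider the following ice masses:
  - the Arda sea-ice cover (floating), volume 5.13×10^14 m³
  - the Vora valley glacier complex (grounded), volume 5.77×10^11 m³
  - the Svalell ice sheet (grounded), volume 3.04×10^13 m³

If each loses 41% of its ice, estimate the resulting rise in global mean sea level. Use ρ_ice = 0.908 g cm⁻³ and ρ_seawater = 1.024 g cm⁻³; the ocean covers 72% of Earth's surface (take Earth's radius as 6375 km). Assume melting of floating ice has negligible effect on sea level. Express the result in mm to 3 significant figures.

The Arda sea-ice cover is floating and already displaces its own weight of water, so its melt adds essentially nothing to sea level.
Vora: 0.41 × 5.77×10^11 m³ × (908/1024) = 2.098×10^11 m³ of water.
Svalell: 0.41 × 3.04×10^13 m³ × (908/1024) = 1.105×10^13 m³ of water.
Total added water ≈ 1.126×10^13 m³ over 3.68×10^14 m² → Δh = 0.0306 m = 30.6 mm.

≈ 30.6 mm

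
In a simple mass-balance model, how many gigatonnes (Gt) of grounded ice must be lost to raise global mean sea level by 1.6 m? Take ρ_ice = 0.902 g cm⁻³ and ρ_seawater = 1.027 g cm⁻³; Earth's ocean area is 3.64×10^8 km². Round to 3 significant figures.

Required water volume = Δh × A = 1.6 m × 3.64×10^14 m² = 5.824×10^14 m³.
ρ_w = 1.027 g cm⁻³ = 1027 kg m⁻³, so the mass of water = 5.824×10^14 m³ × 1027 kg m⁻³ = 5.981×10^17 kg = 5.98×10^5 Gt (and the same mass of ice, by conservation).

≈ 5.98×10^5 Gt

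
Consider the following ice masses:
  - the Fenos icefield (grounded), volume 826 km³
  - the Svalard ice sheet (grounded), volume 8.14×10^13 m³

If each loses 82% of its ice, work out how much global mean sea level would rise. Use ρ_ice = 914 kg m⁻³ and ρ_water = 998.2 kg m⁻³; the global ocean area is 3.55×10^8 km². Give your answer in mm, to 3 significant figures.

≈ 174 mm

Fenos: 0.82 × 826 km³ × (914/998.2) = 620.2 km³ of water.
Svalard: 0.82 × 8.14×10^13 m³ × (914/998.2) = 6.112×10^13 m³ of water.
Total added water ≈ 6.174×10^13 m³ over 3.55×10^14 m² → Δh = 0.174 m = 174 mm.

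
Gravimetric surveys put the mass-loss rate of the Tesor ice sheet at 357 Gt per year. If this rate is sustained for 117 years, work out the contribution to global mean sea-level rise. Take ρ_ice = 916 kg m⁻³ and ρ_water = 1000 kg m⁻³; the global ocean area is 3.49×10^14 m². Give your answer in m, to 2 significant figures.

Total mass lost = 357 Gt/yr × 117 yr = 4.177×10^4 Gt = 4.177×10^16 kg.
ρ_w = 1000 kg m⁻³, so water volume = 4.177×10^16 / 1000 = 4.177×10^13 m³.
Δh = 4.177×10^13 / 3.49×10^14 = 0.120 m.

≈ 0.12 m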